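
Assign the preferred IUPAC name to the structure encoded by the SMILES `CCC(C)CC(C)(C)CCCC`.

The longest carbon chain is 9 atoms: the parent is nonane.
The numbering direction is chosen so that the substituent locant set {3,5,5} is lower than {5,5,7} at the first point of difference.
With this numbering: methyl groups at C-3 and C-5 (×2).
Putting it together: 3,5,5-trimethylnonane.

3,5,5-trimethylnonane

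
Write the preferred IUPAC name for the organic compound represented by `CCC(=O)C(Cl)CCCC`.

4-chlorooctan-3-one

Counting along the main chain through the carbonyl gives 8 carbons: the parent is octane.
The principal characteristic group is a ketone (C=O on an internal carbon), named with the suffix -one.
Number the chain so that numbering from this end puts the carbonyl group at C-3 rather than C-6.
That gives the carbonyl at C-3; a chloro group at C-4.
The name is 4-chlorooctan-3-one.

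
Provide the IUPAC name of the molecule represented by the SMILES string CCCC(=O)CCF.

The longest chain bearing the carbonyl is 6 carbons long (hexane).
A ketone (C=O on an internal carbon) is the principal characteristic group, giving the suffix -one.
Number the chain so that numbering from this end puts the carbonyl group at C-3 rather than C-4.
With this numbering: the carbonyl at C-3; a fluoro group at C-1.
Assembling the pieces gives 1-fluorohexan-3-one.

1-fluorohexan-3-one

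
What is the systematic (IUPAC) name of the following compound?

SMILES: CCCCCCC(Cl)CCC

The longest continuous carbon chain has 10 atoms, so the parent hydride is decane.
Choose the numbering such that the substituent locant set {4} is lower than {7} at the first point of difference.
That gives a chloro group at C-4.
Putting it together: 4-chlorodecane.

4-chlorodecane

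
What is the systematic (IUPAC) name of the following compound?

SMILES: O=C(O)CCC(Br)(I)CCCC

4-bromo-4-iodooctanoic acid

The longest carbon chain that includes the –COOH group has 8 carbons, so the parent hydride is octane.
The highest-priority functional group is a carboxylic acid (terminal –COOH), so the name ends in -oic acid.
Choose the numbering such that the carboxylic acid carbon is C-1 by definition.
This places a bromo group at C-4; an iodo group at C-4.
The substituents are ordered alphabetically, ignoring any di-/tri- multipliers.
The name is 4-bromo-4-iodooctanoic acid.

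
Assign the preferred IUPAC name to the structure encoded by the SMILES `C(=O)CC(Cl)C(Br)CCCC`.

4-bromo-3-chlorooctanal

The longest chain bearing the –CHO group is 8 carbons long (octane).
An aldehyde (terminal –CHO) is the principal characteristic group, giving the suffix -al.
Choose the numbering such that the aldehyde carbon is C-1 by definition.
That gives a bromo group at C-4; a chloro group at C-3.
Substituent prefixes are cited in alphabetical order (multiplying prefixes like di-/tri- are ignored for ordering).
Putting it together: 4-bromo-3-chlorooctanal.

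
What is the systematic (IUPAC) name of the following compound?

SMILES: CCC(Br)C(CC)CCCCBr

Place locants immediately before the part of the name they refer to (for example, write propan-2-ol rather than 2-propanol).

1,6-dibromo-5-ethyloctane

The parent chain contains 8 carbons (octane).
Number the chain so that the substituent locant set {1,5,6} is lower than {3,4,8} at the first point of difference.
With this numbering: bromo groups at C-1 and C-6; an ethyl group at C-5.
Substituent prefixes are cited in alphabetical order (multiplying prefixes like di-/tri- are ignored for ordering).
Assembling the pieces gives 1,6-dibromo-5-ethyloctane.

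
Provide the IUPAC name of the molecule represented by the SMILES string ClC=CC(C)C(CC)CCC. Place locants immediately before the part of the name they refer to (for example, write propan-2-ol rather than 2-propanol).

1-chloro-4-ethyl-3-methylhept-1-ene

The longest chain bearing the multiple bond is 7 carbons long (heptane).
The chain contains a C=C double bond, so the unsaturation ending is -ene.
Number the chain so that numbering from this end puts the double bond at C-1 rather than C-6.
With this numbering: the double bond between C-1 and C-2; a chloro group at C-1; an ethyl group at C-4; a methyl group at C-3.
Substituent prefixes are cited in alphabetical order (multiplying prefixes like di-/tri- are ignored for ordering).
The name is 1-chloro-4-ethyl-3-methylhept-1-ene.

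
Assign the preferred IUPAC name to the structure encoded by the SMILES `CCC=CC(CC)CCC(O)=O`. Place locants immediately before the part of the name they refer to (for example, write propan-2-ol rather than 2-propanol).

Counting along the main chain through the –COOH group and the multiple bond gives 8 carbons: the parent is octane.
The principal characteristic group is a carboxylic acid (terminal –COOH), named with the suffix -oic acid.
There is one C=C double bond, indicated by the ending -ene.
Number the chain so that the carboxylic acid carbon is C-1 by definition.
That gives the double bond between C-5 and C-6; an ethyl group at C-4.
Putting it together: 4-ethyloct-5-enoic acid.

4-ethyloct-5-enoic acid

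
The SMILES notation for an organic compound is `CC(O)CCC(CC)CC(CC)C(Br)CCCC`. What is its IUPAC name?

The longest carbon chain that includes the –OH group has 12 carbons, so the parent hydride is dodecane.
The principal characteristic group is an alcohol (–OH), named with the suffix -ol.
Number the chain so that numbering from this end puts the hydroxyl group at C-2 rather than C-11.
That gives the hydroxyl at C-2; a bromo group at C-8; ethyl groups at C-5 and C-7.
Prefixes are listed alphabetically: bromo, ethyl.
The name is 8-bromo-5,7-diethyldodecan-2-ol.

8-bromo-5,7-diethyldodecan-2-ol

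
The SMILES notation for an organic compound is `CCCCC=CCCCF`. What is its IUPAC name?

Counting along the main chain through the multiple bond gives 9 carbons: the parent is nonane.
The chain contains a C=C double bond, so the unsaturation ending is -ene.
Choose the numbering such that numbering from this end puts the double bond at C-4 rather than C-5.
That gives the double bond between C-4 and C-5; a fluoro group at C-1.
The name is 1-fluoronon-4-ene.

1-fluoronon-4-ene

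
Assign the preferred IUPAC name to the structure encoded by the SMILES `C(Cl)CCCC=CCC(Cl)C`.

The longest carbon chain that includes the multiple bond has 9 carbons, so the parent hydride is nonane.
The chain contains a C=C double bond, so the unsaturation ending is -ene.
Number the chain so that numbering from this end puts the double bond at C-4 rather than C-5.
That gives the double bond between C-4 and C-5; chloro groups at C-2 and C-9.
Assembling the pieces gives 2,9-dichloronon-4-ene.

2,9-dichloronon-4-ene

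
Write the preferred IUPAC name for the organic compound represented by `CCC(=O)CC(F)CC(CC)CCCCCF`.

7-ethyl-5,12-difluorododecan-3-one

Counting along the main chain through the carbonyl gives 12 carbons: the parent is dodecane.
The principal characteristic group is a ketone (C=O on an internal carbon), named with the suffix -one.
The numbering direction is chosen so that numbering from this end puts the carbonyl group at C-3 rather than C-10.
That gives the carbonyl at C-3; an ethyl group at C-7; fluoro groups at C-5 and C-12.
Prefixes are listed alphabetically: ethyl, fluoro.
Putting it together: 7-ethyl-5,12-difluorododecan-3-one.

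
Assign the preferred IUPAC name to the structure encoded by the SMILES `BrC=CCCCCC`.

1-bromohept-1-ene

Counting along the main chain through the multiple bond gives 7 carbons: the parent is heptane.
There is one C=C double bond, indicated by the ending -ene.
Number the chain so that numbering from this end puts the double bond at C-1 rather than C-6.
That gives the double bond between C-1 and C-2; a bromo group at C-1.
The name is 1-bromohept-1-ene.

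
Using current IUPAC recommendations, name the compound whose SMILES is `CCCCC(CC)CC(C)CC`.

The parent chain contains 9 carbons (nonane).
Choose the numbering such that the substituent locant set {3,5} is lower than {5,7} at the first point of difference.
That gives an ethyl group at C-5; a methyl group at C-3.
Substituent prefixes are cited in alphabetical order (multiplying prefixes like di-/tri- are ignored for ordering).
Putting it together: 5-ethyl-3-methylnonane.

5-ethyl-3-methylnonane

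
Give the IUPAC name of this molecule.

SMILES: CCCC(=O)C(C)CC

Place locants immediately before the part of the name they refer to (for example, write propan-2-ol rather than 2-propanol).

3-methylheptan-4-one

Counting along the main chain through the carbonyl gives 7 carbons: the parent is heptane.
A ketone (C=O on an internal carbon) is the principal characteristic group, giving the suffix -one.
Choose the numbering such that the substituent locant set {3} is lower than {5} at the first point of difference.
That gives the carbonyl at C-4; a methyl group at C-3.
Assembling the pieces gives 3-methylheptan-4-one.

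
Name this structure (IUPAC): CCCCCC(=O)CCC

Counting along the main chain through the carbonyl gives 9 carbons: the parent is nonane.
The highest-priority functional group is a ketone (C=O on an internal carbon), so the name ends in -one.
Choose the numbering such that numbering from this end puts the carbonyl group at C-4 rather than C-6.
That gives the carbonyl at C-4.
The name is nonan-4-one.

nonan-4-one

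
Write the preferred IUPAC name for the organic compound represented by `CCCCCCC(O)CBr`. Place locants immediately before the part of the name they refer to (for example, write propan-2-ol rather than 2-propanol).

The longest chain bearing the –OH group is 8 carbons long (octane).
The highest-priority functional group is an alcohol (–OH), so the name ends in -ol.
Number the chain so that numbering from this end puts the hydroxyl group at C-2 rather than C-7.
This places the hydroxyl at C-2; a bromo group at C-1.
Putting it together: 1-bromooctan-2-ol.

1-bromooctan-2-ol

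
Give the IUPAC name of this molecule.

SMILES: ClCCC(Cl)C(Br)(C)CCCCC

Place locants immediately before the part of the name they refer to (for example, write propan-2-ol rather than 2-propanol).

4-bromo-1,3-dichloro-4-methylnonane

The parent chain contains 9 carbons (nonane).
Choose the numbering such that the substituent locant set {1,3,4,4} is lower than {6,6,7,9} at the first point of difference.
With this numbering: a bromo group at C-4; chloro groups at C-1 and C-3; a methyl group at C-4.
The substituents are ordered alphabetically, ignoring any di-/tri- multipliers.
The name is 4-bromo-1,3-dichloro-4-methylnonane.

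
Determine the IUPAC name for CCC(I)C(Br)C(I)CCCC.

4-bromo-3,5-diiodononane

The longest continuous carbon chain has 9 atoms, so the parent hydride is nonane.
The numbering direction is chosen so that the substituent locant set {3,4,5} is lower than {5,6,7} at the first point of difference.
That gives a bromo group at C-4; iodo groups at C-3 and C-5.
Substituent prefixes are cited in alphabetical order (multiplying prefixes like di-/tri- are ignored for ordering).
The name is 4-bromo-3,5-diiodononane.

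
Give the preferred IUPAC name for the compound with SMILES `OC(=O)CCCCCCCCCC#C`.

The longest carbon chain that includes the –COOH group and the multiple bond has 12 carbons, so the parent hydride is dodecane.
The principal characteristic group is a carboxylic acid (terminal –COOH), named with the suffix -oic acid.
There is one C≡C triple bond, indicated by the ending -yne.
Choose the numbering such that the carboxylic acid carbon is C-1 by definition.
This places the triple bond between C-11 and C-12.
Putting it together: dodec-11-ynoic acid.

dodec-11-ynoic acid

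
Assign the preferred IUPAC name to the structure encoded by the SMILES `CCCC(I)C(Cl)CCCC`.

The longest continuous carbon chain has 9 atoms, so the parent hydride is nonane.
Choose the numbering such that the substituent locant set {4,5} is lower than {5,6} at the first point of difference.
This places a chloro group at C-5; an iodo group at C-4.
Prefixes are listed alphabetically: chloro, iodo.
The name is 5-chloro-4-iodononane.

5-chloro-4-iodononane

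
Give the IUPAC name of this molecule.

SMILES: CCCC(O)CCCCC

The longest chain bearing the –OH group is 9 carbons long (nonane).
An alcohol (–OH) is the principal characteristic group, giving the suffix -ol.
Number the chain so that numbering from this end puts the hydroxyl group at C-4 rather than C-6.
This places the hydroxyl at C-4.
The name is nonan-4-ol.

nonan-4-ol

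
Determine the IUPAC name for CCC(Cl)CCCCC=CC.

8-chlorodec-2-ene

Counting along the main chain through the multiple bond gives 10 carbons: the parent is decane.
The chain contains a C=C double bond, so the unsaturation ending is -ene.
Choose the numbering such that numbering from this end puts the double bond at C-2 rather than C-8.
That gives the double bond between C-2 and C-3; a chloro group at C-8.
Putting it together: 8-chlorodec-2-ene.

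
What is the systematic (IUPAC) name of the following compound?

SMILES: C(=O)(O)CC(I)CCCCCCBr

The longest carbon chain that includes the –COOH group has 9 carbons, so the parent hydride is nonane.
A carboxylic acid (terminal –COOH) is the principal characteristic group, giving the suffix -oic acid.
Choose the numbering such that the carboxylic acid carbon is C-1 by definition.
This places a bromo group at C-9; an iodo group at C-3.
The substituents are ordered alphabetically, ignoring any di-/tri- multipliers.
Putting it together: 9-bromo-3-iodononanoic acid.

9-bromo-3-iodononanoic acid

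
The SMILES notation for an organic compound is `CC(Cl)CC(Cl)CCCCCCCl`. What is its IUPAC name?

The parent chain contains 10 carbons (decane).
Choose the numbering such that the substituent locant set {1,7,9} is lower than {2,4,10} at the first point of difference.
That gives chloro groups at C-1 and C-7 and C-9.
Putting it together: 1,7,9-trichlorodecane.

1,7,9-trichlorodecane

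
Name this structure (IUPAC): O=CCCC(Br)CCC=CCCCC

4-bromododec-7-enal

The longest carbon chain that includes the –CHO group and the multiple bond has 12 carbons, so the parent hydride is dodecane.
The principal characteristic group is an aldehyde (terminal –CHO), named with the suffix -al.
The chain contains a C=C double bond, so the unsaturation ending is -ene.
Number the chain so that the aldehyde carbon is C-1 by definition.
That gives the double bond between C-7 and C-8; a bromo group at C-4.
The name is 4-bromododec-7-enal.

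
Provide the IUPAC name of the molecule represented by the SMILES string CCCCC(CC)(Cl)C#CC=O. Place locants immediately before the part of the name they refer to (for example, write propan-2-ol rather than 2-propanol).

4-chloro-4-ethyloct-2-ynal

The longest carbon chain that includes the –CHO group and the multiple bond has 8 carbons, so the parent hydride is octane.
An aldehyde (terminal –CHO) is the principal characteristic group, giving the suffix -al.
A C≡C triple bond in the chain gives the infix -yne-.
The numbering direction is chosen so that the aldehyde carbon is C-1 by definition.
This places the triple bond between C-2 and C-3; a chloro group at C-4; an ethyl group at C-4.
Substituent prefixes are cited in alphabetical order (multiplying prefixes like di-/tri- are ignored for ordering).
Putting it together: 4-chloro-4-ethyloct-2-ynal.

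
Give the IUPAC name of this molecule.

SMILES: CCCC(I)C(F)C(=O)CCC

5-fluoro-6-iodononan-4-one

Counting along the main chain through the carbonyl gives 9 carbons: the parent is nonane.
The highest-priority functional group is a ketone (C=O on an internal carbon), so the name ends in -one.
Number the chain so that numbering from this end puts the carbonyl group at C-4 rather than C-6.
With this numbering: the carbonyl at C-4; a fluoro group at C-5; an iodo group at C-6.
The substituents are ordered alphabetically, ignoring any di-/tri- multipliers.
The name is 5-fluoro-6-iodononan-4-one.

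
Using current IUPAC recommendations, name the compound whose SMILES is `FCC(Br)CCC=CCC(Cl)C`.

The longest carbon chain that includes the multiple bond has 9 carbons, so the parent hydride is nonane.
There is one C=C double bond, indicated by the ending -ene.
Choose the numbering such that numbering from this end puts the double bond at C-4 rather than C-5.
That gives the double bond between C-4 and C-5; a bromo group at C-8; a chloro group at C-2; a fluoro group at C-9.
Substituent prefixes are cited in alphabetical order (multiplying prefixes like di-/tri- are ignored for ordering).
The name is 8-bromo-2-chloro-9-fluoronon-4-ene.

8-bromo-2-chloro-9-fluoronon-4-ene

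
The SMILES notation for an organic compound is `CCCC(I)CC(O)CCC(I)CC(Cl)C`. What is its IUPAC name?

11-chloro-4,9-diiodododecan-6-ol

The longest chain bearing the –OH group is 12 carbons long (dodecane).
The highest-priority functional group is an alcohol (–OH), so the name ends in -ol.
Number the chain so that numbering from this end puts the hydroxyl group at C-6 rather than C-7.
With this numbering: the hydroxyl at C-6; a chloro group at C-11; iodo groups at C-4 and C-9.
Prefixes are listed alphabetically: chloro, iodo.
Assembling the pieces gives 11-chloro-4,9-diiodododecan-6-ol.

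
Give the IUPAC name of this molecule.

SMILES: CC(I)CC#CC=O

The longest carbon chain that includes the –CHO group and the multiple bond has 6 carbons, so the parent hydride is hexane.
The highest-priority functional group is an aldehyde (terminal –CHO), so the name ends in -al.
A C≡C triple bond in the chain gives the infix -yne-.
The numbering direction is chosen so that the aldehyde carbon is C-1 by definition.
This places the triple bond between C-2 and C-3; an iodo group at C-5.
The name is 5-iodohex-2-ynal.

5-iodohex-2-ynal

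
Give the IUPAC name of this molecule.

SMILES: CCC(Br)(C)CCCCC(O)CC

8-bromo-8-methyldecan-3-ol

The longest carbon chain that includes the –OH group has 10 carbons, so the parent hydride is decane.
The highest-priority functional group is an alcohol (–OH), so the name ends in -ol.
Choose the numbering such that numbering from this end puts the hydroxyl group at C-3 rather than C-8.
This places the hydroxyl at C-3; a bromo group at C-8; a methyl group at C-8.
The substituents are ordered alphabetically, ignoring any di-/tri- multipliers.
Putting it together: 8-bromo-8-methyldecan-3-ol.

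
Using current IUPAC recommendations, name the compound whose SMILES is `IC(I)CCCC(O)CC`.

The longest carbon chain that includes the –OH group has 7 carbons, so the parent hydride is heptane.
An alcohol (–OH) is the principal characteristic group, giving the suffix -ol.
Number the chain so that numbering from this end puts the hydroxyl group at C-3 rather than C-5.
With this numbering: the hydroxyl at C-3; two iodo groups at C-7.
Assembling the pieces gives 7,7-diiodoheptan-3-ol.

7,7-diiodoheptan-3-ol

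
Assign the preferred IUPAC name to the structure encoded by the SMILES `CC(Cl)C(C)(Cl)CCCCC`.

2,3-dichloro-3-methyloctane

The parent chain contains 8 carbons (octane).
The numbering direction is chosen so that the substituent locant set {2,3,3} is lower than {6,6,7} at the first point of difference.
This places chloro groups at C-2 and C-3; a methyl group at C-3.
Prefixes are listed alphabetically: chloro, methyl.
The name is 2,3-dichloro-3-methyloctane.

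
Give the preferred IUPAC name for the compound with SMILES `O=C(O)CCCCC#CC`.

oct-6-ynoic acid

Counting along the main chain through the –COOH group and the multiple bond gives 8 carbons: the parent is octane.
The highest-priority functional group is a carboxylic acid (terminal –COOH), so the name ends in -oic acid.
A C≡C triple bond in the chain gives the infix -yne-.
Number the chain so that the carboxylic acid carbon is C-1 by definition.
With this numbering: the triple bond between C-6 and C-7.
The name is oct-6-ynoic acid.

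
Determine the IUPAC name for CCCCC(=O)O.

pentanoic acid

Counting along the main chain through the –COOH group gives 5 carbons: the parent is pentane.
The principal characteristic group is a carboxylic acid (terminal –COOH), named with the suffix -oic acid.
Choose the numbering such that the carboxylic acid carbon is C-1 by definition.
The name is pentanoic acid.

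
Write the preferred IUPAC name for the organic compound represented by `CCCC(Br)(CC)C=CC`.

Counting along the main chain through the multiple bond gives 7 carbons: the parent is heptane.
A C=C double bond in the chain gives the infix -ene-.
The numbering direction is chosen so that numbering from this end puts the double bond at C-2 rather than C-5.
That gives the double bond between C-2 and C-3; a bromo group at C-4; an ethyl group at C-4.
Prefixes are listed alphabetically: bromo, ethyl.
The name is 4-bromo-4-ethylhept-2-ene.

4-bromo-4-ethylhept-2-ene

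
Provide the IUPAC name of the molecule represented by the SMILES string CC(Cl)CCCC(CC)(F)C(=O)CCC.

9-chloro-5-ethyl-5-fluorodecan-4-one

The longest chain bearing the carbonyl is 10 carbons long (decane).
The highest-priority functional group is a ketone (C=O on an internal carbon), so the name ends in -one.
Choose the numbering such that numbering from this end puts the carbonyl group at C-4 rather than C-7.
With this numbering: the carbonyl at C-4; a chloro group at C-9; an ethyl group at C-5; a fluoro group at C-5.
Substituent prefixes are cited in alphabetical order (multiplying prefixes like di-/tri- are ignored for ordering).
Putting it together: 9-chloro-5-ethyl-5-fluorodecan-4-one.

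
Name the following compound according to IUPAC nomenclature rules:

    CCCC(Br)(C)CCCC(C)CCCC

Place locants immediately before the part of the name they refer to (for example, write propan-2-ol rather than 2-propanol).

4-bromo-4,8-dimethyldodecane

The longest carbon chain is 12 atoms: the parent is dodecane.
Number the chain so that the substituent locant set {4,4,8} is lower than {5,9,9} at the first point of difference.
That gives a bromo group at C-4; methyl groups at C-4 and C-8.
Prefixes are listed alphabetically: bromo, methyl.
Putting it together: 4-bromo-4,8-dimethyldodecane.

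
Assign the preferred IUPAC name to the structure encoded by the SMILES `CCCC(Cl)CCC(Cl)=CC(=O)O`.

Counting along the main chain through the –COOH group and the multiple bond gives 9 carbons: the parent is nonane.
A carboxylic acid (terminal –COOH) is the principal characteristic group, giving the suffix -oic acid.
There is one C=C double bond, indicated by the ending -ene.
Choose the numbering such that the carboxylic acid carbon is C-1 by definition.
That gives the double bond between C-2 and C-3; chloro groups at C-3 and C-6.
Putting it together: 3,6-dichloronon-2-enoic acid.

3,6-dichloronon-2-enoic acid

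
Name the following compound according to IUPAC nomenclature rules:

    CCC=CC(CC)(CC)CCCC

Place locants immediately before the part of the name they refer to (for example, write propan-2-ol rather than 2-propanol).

The longest chain bearing the multiple bond is 9 carbons long (nonane).
The chain contains a C=C double bond, so the unsaturation ending is -ene.
Number the chain so that numbering from this end puts the double bond at C-3 rather than C-6.
With this numbering: the double bond between C-3 and C-4; two ethyl groups at C-5.
The name is 5,5-diethylnon-3-ene.

5,5-diethylnon-3-ene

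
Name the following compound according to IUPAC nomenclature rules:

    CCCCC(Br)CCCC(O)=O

The longest chain bearing the –COOH group is 9 carbons long (nonane).
The highest-priority functional group is a carboxylic acid (terminal –COOH), so the name ends in -oic acid.
Choose the numbering such that the carboxylic acid carbon is C-1 by definition.
With this numbering: a bromo group at C-5.
The name is 5-bromononanoic acid.

5-bromononanoic acid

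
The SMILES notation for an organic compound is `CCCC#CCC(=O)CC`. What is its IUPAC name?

The longest carbon chain that includes the carbonyl and the multiple bond has 9 carbons, so the parent hydride is nonane.
The highest-priority functional group is a ketone (C=O on an internal carbon), so the name ends in -one.
There is one C≡C triple bond, indicated by the ending -yne.
Number the chain so that numbering from this end puts the carbonyl group at C-3 rather than C-7.
That gives the carbonyl at C-3; the triple bond between C-5 and C-6.
The name is non-5-yn-3-one.

non-5-yn-3-one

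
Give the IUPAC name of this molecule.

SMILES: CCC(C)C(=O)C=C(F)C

2-fluoro-5-methylhept-2-en-4-one

The longest carbon chain that includes the carbonyl and the multiple bond has 7 carbons, so the parent hydride is heptane.
A ketone (C=O on an internal carbon) is the principal characteristic group, giving the suffix -one.
A C=C double bond in the chain gives the infix -ene-.
Choose the numbering such that numbering from this end puts the double bond at C-2 rather than C-5.
This places the carbonyl at C-4; the double bond between C-2 and C-3; a fluoro group at C-2; a methyl group at C-5.
The substituents are ordered alphabetically, ignoring any di-/tri- multipliers.
Assembling the pieces gives 2-fluoro-5-methylhept-2-en-4-one.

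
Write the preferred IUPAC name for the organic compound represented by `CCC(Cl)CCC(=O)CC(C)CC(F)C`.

9-chloro-2-fluoro-4-methylundecan-6-one

The longest chain bearing the carbonyl is 11 carbons long (undecane).
A ketone (C=O on an internal carbon) is the principal characteristic group, giving the suffix -one.
Number the chain so that the substituent locant set {2,4,9} is lower than {3,8,10} at the first point of difference.
With this numbering: the carbonyl at C-6; a chloro group at C-9; a fluoro group at C-2; a methyl group at C-4.
Prefixes are listed alphabetically: chloro, fluoro, methyl.
Assembling the pieces gives 9-chloro-2-fluoro-4-methylundecan-6-one.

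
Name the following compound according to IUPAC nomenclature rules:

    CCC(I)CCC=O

Counting along the main chain through the –CHO group gives 6 carbons: the parent is hexane.
An aldehyde (terminal –CHO) is the principal characteristic group, giving the suffix -al.
Choose the numbering such that the aldehyde carbon is C-1 by definition.
With this numbering: an iodo group at C-4.
Assembling the pieces gives 4-iodohexanal.

4-iodohexanal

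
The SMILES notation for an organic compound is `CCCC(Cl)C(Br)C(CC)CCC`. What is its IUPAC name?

5-bromo-4-chloro-6-ethylnonane

The longest continuous carbon chain has 9 atoms, so the parent hydride is nonane.
Choose the numbering such that the locant sets are identical either way, so the alphabetically earlier chloro substituent takes the lower locant (4 rather than 6).
With this numbering: a bromo group at C-5; a chloro group at C-4; an ethyl group at C-6.
The substituents are ordered alphabetically, ignoring any di-/tri- multipliers.
Assembling the pieces gives 5-bromo-4-chloro-6-ethylnonane.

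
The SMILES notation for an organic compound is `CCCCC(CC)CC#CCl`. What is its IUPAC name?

1-chloro-4-ethyloct-1-yne

Counting along the main chain through the multiple bond gives 8 carbons: the parent is octane.
The chain contains a C≡C triple bond, so the unsaturation ending is -yne.
Number the chain so that numbering from this end puts the triple bond at C-1 rather than C-7.
That gives the triple bond between C-1 and C-2; a chloro group at C-1; an ethyl group at C-4.
The substituents are ordered alphabetically, ignoring any di-/tri- multipliers.
Assembling the pieces gives 1-chloro-4-ethyloct-1-yne.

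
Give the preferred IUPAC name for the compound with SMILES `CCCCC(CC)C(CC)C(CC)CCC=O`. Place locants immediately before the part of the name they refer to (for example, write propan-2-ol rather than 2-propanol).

4,5,6-triethyldecanal

The longest carbon chain that includes the –CHO group has 10 carbons, so the parent hydride is decane.
The principal characteristic group is an aldehyde (terminal –CHO), named with the suffix -al.
The numbering direction is chosen so that the aldehyde carbon is C-1 by definition.
That gives ethyl groups at C-4 and C-5 and C-6.
Putting it together: 4,5,6-triethyldecanal.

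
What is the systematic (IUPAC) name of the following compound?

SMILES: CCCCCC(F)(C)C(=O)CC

The longest carbon chain that includes the carbonyl has 9 carbons, so the parent hydride is nonane.
The highest-priority functional group is a ketone (C=O on an internal carbon), so the name ends in -one.
The numbering direction is chosen so that numbering from this end puts the carbonyl group at C-3 rather than C-7.
With this numbering: the carbonyl at C-3; a fluoro group at C-4; a methyl group at C-4.
Prefixes are listed alphabetically: fluoro, methyl.
Assembling the pieces gives 4-fluoro-4-methylnonan-3-one.

4-fluoro-4-methylnonan-3-one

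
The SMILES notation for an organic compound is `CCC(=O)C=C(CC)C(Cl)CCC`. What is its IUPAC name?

6-chloro-5-ethylnon-4-en-3-one

The longest carbon chain that includes the carbonyl and the multiple bond has 9 carbons, so the parent hydride is nonane.
The highest-priority functional group is a ketone (C=O on an internal carbon), so the name ends in -one.
There is one C=C double bond, indicated by the ending -ene.
The numbering direction is chosen so that numbering from this end puts the carbonyl group at C-3 rather than C-7.
That gives the carbonyl at C-3; the double bond between C-4 and C-5; a chloro group at C-6; an ethyl group at C-5.
Prefixes are listed alphabetically: chloro, ethyl.
The name is 6-chloro-5-ethylnon-4-en-3-one.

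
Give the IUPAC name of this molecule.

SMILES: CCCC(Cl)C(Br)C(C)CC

4-bromo-5-chloro-3-methyloctane

The longest continuous carbon chain has 8 atoms, so the parent hydride is octane.
Number the chain so that the substituent locant set {3,4,5} is lower than {4,5,6} at the first point of difference.
With this numbering: a bromo group at C-4; a chloro group at C-5; a methyl group at C-3.
Prefixes are listed alphabetically: bromo, chloro, methyl.
Putting it together: 4-bromo-5-chloro-3-methyloctane.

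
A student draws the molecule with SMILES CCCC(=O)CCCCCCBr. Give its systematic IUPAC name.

10-bromodecan-4-one

Counting along the main chain through the carbonyl gives 10 carbons: the parent is decane.
The highest-priority functional group is a ketone (C=O on an internal carbon), so the name ends in -one.
The numbering direction is chosen so that numbering from this end puts the carbonyl group at C-4 rather than C-7.
This places the carbonyl at C-4; a bromo group at C-10.
Putting it together: 10-bromodecan-4-one.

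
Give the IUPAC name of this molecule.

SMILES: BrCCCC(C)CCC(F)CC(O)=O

The longest carbon chain that includes the –COOH group has 9 carbons, so the parent hydride is nonane.
A carboxylic acid (terminal –COOH) is the principal characteristic group, giving the suffix -oic acid.
Number the chain so that the carboxylic acid carbon is C-1 by definition.
That gives a bromo group at C-9; a fluoro group at C-3; a methyl group at C-6.
Prefixes are listed alphabetically: bromo, fluoro, methyl.
Assembling the pieces gives 9-bromo-3-fluoro-6-methylnonanoic acid.

9-bromo-3-fluoro-6-methylnonanoic acid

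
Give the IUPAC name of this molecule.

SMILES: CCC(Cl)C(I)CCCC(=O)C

7-chloro-6-iodononan-2-one

Counting along the main chain through the carbonyl gives 9 carbons: the parent is nonane.
The principal characteristic group is a ketone (C=O on an internal carbon), named with the suffix -one.
The numbering direction is chosen so that numbering from this end puts the carbonyl group at C-2 rather than C-8.
This places the carbonyl at C-2; a chloro group at C-7; an iodo group at C-6.
Substituent prefixes are cited in alphabetical order (multiplying prefixes like di-/tri- are ignored for ordering).
The name is 7-chloro-6-iodononan-2-one.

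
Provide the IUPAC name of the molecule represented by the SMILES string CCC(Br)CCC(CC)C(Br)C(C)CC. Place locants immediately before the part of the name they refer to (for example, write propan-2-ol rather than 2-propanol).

4,8-dibromo-5-ethyl-3-methyldecane

The longest continuous carbon chain has 10 atoms, so the parent hydride is decane.
Number the chain so that the substituent locant set {3,4,5,8} is lower than {3,6,7,8} at the first point of difference.
That gives bromo groups at C-4 and C-8; an ethyl group at C-5; a methyl group at C-3.
The substituents are ordered alphabetically, ignoring any di-/tri- multipliers.
Putting it together: 4,8-dibromo-5-ethyl-3-methyldecane.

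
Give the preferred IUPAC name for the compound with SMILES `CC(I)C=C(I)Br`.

Counting along the main chain through the multiple bond gives 4 carbons: the parent is butane.
A C=C double bond in the chain gives the infix -ene-.
Number the chain so that numbering from this end puts the double bond at C-1 rather than C-3.
With this numbering: the double bond between C-1 and C-2; a bromo group at C-1; iodo groups at C-1 and C-3.
Substituent prefixes are cited in alphabetical order (multiplying prefixes like di-/tri- are ignored for ordering).
Putting it together: 1-bromo-1,3-diiodobut-1-ene.

1-bromo-1,3-diiodobut-1-ene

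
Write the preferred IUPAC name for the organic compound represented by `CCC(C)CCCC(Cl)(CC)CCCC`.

The longest carbon chain is 11 atoms: the parent is undecane.
Choose the numbering such that the substituent locant set {3,7,7} is lower than {5,5,9} at the first point of difference.
This places a chloro group at C-7; an ethyl group at C-7; a methyl group at C-3.
The substituents are ordered alphabetically, ignoring any di-/tri- multipliers.
The name is 7-chloro-7-ethyl-3-methylundecane.

7-chloro-7-ethyl-3-methylundecane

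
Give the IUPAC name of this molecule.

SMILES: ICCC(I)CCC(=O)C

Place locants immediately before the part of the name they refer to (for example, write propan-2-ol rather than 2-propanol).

5,7-diiodoheptan-2-one

The longest chain bearing the carbonyl is 7 carbons long (heptane).
The principal characteristic group is a ketone (C=O on an internal carbon), named with the suffix -one.
Number the chain so that numbering from this end puts the carbonyl group at C-2 rather than C-6.
This places the carbonyl at C-2; iodo groups at C-5 and C-7.
The name is 5,7-diiodoheptan-2-one.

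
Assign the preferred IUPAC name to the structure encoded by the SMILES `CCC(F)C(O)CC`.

4-fluorohexan-3-ol

Counting along the main chain through the –OH group gives 6 carbons: the parent is hexane.
The principal characteristic group is an alcohol (–OH), named with the suffix -ol.
The numbering direction is chosen so that numbering from this end puts the hydroxyl group at C-3 rather than C-4.
That gives the hydroxyl at C-3; a fluoro group at C-4.
Assembling the pieces gives 4-fluorohexan-3-ol.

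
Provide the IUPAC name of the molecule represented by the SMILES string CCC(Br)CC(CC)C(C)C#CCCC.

9-bromo-7-ethyl-6-methylundec-4-yne

The longest chain bearing the multiple bond is 11 carbons long (undecane).
The chain contains a C≡C triple bond, so the unsaturation ending is -yne.
Choose the numbering such that numbering from this end puts the triple bond at C-4 rather than C-7.
That gives the triple bond between C-4 and C-5; a bromo group at C-9; an ethyl group at C-7; a methyl group at C-6.
Prefixes are listed alphabetically: bromo, ethyl, methyl.
Putting it together: 9-bromo-7-ethyl-6-methylundec-4-yne.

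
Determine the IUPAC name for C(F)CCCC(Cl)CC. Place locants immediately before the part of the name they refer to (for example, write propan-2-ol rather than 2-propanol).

The longest carbon chain is 7 atoms: the parent is heptane.
Choose the numbering such that the substituent locant set {1,5} is lower than {3,7} at the first point of difference.
With this numbering: a chloro group at C-5; a fluoro group at C-1.
The substituents are ordered alphabetically, ignoring any di-/tri- multipliers.
Putting it together: 5-chloro-1-fluoroheptane.

5-chloro-1-fluoroheptane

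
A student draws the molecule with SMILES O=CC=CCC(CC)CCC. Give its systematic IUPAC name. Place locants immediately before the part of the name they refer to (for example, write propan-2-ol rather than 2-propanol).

The longest carbon chain that includes the –CHO group and the multiple bond has 8 carbons, so the parent hydride is octane.
The principal characteristic group is an aldehyde (terminal –CHO), named with the suffix -al.
A C=C double bond in the chain gives the infix -ene-.
Choose the numbering such that the aldehyde carbon is C-1 by definition.
This places the double bond between C-2 and C-3; an ethyl group at C-5.
Assembling the pieces gives 5-ethyloct-2-enal.

5-ethyloct-2-enal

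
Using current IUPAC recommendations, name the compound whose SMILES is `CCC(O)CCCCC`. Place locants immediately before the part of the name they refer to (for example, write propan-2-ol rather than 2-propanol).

octan-3-ol

The longest carbon chain that includes the –OH group has 8 carbons, so the parent hydride is octane.
An alcohol (–OH) is the principal characteristic group, giving the suffix -ol.
Number the chain so that numbering from this end puts the hydroxyl group at C-3 rather than C-6.
That gives the hydroxyl at C-3.
The name is octan-3-ol.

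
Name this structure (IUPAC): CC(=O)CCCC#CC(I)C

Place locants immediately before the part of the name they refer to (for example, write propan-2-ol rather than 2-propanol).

8-iodonon-6-yn-2-one

The longest carbon chain that includes the carbonyl and the multiple bond has 9 carbons, so the parent hydride is nonane.
The principal characteristic group is a ketone (C=O on an internal carbon), named with the suffix -one.
The chain contains a C≡C triple bond, so the unsaturation ending is -yne.
The numbering direction is chosen so that numbering from this end puts the carbonyl group at C-2 rather than C-8.
That gives the carbonyl at C-2; the triple bond between C-6 and C-7; an iodo group at C-8.
The name is 8-iodonon-6-yn-2-one.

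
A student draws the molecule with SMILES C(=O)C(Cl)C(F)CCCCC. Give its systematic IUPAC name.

The longest carbon chain that includes the –CHO group has 8 carbons, so the parent hydride is octane.
An aldehyde (terminal –CHO) is the principal characteristic group, giving the suffix -al.
The numbering direction is chosen so that the aldehyde carbon is C-1 by definition.
This places a chloro group at C-2; a fluoro group at C-3.
Substituent prefixes are cited in alphabetical order (multiplying prefixes like di-/tri- are ignored for ordering).
The name is 2-chloro-3-fluorooctanal.

2-chloro-3-fluorooctanal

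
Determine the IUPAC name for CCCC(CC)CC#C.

4-ethylhept-1-yne

Counting along the main chain through the multiple bond gives 7 carbons: the parent is heptane.
The chain contains a C≡C triple bond, so the unsaturation ending is -yne.
The numbering direction is chosen so that numbering from this end puts the triple bond at C-1 rather than C-6.
This places the triple bond between C-1 and C-2; an ethyl group at C-4.
Putting it together: 4-ethylhept-1-yne.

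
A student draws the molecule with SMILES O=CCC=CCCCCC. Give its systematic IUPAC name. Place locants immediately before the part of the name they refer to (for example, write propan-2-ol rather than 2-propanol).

non-3-enal

Counting along the main chain through the –CHO group and the multiple bond gives 9 carbons: the parent is nonane.
An aldehyde (terminal –CHO) is the principal characteristic group, giving the suffix -al.
There is one C=C double bond, indicated by the ending -ene.
Choose the numbering such that the aldehyde carbon is C-1 by definition.
This places the double bond between C-3 and C-4.
Putting it together: non-3-enal.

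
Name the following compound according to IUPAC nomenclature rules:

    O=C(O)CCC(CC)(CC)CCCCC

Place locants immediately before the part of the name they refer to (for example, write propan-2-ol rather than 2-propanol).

4,4-diethylnonanoic acid

Counting along the main chain through the –COOH group gives 9 carbons: the parent is nonane.
A carboxylic acid (terminal –COOH) is the principal characteristic group, giving the suffix -oic acid.
Number the chain so that the carboxylic acid carbon is C-1 by definition.
This places two ethyl groups at C-4.
The name is 4,4-diethylnonanoic acid.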